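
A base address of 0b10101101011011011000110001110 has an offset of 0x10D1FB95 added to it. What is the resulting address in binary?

0b100110011111111010110100100011

0x10D1FB95 = 0b10000110100011111101110010101 in binary.
Add column by column in base 2, right to left:
  0+1 = 1
  1+0 = 1
  1+1 = 0 carry 1
  1+0+1 = 0 carry 1
  0+1+1 = 0 carry 1
  0+0+1 = 1
  0+0 = 0
  1+1 = 0 carry 1
  1+1+1 = 1 carry 1
  0+1+1 = 0 carry 1
  0+0+1 = 1
  0+1 = 1
  1+1 = 0 carry 1
  1+1+1 = 1 carry 1
  0+1+1 = 0 carry 1
  1+1+1 = 1 carry 1
  1+1+1 = 1 carry 1
  0+0+1 = 1
  1+0 = 1
  1+0 = 1
  0+1 = 1
  1+0 = 1
  0+1 = 1
  1+1 = 0 carry 1
  1+0+1 = 0 carry 1
  0+0+1 = 1
  1+0 = 1
  0+0 = 0
  1+1 = 0 carry 1
  final carry 1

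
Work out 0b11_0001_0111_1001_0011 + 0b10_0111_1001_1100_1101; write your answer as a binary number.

Add column by column in base 2, right to left:
  1+1 = 0 carry 1
  1+0+1 = 0 carry 1
  0+1+1 = 0 carry 1
  0+1+1 = 0 carry 1
  1+0+1 = 0 carry 1
  0+0+1 = 1
  0+1 = 1
  1+1 = 0 carry 1
  1+1+1 = 1 carry 1
  1+0+1 = 0 carry 1
  1+0+1 = 0 carry 1
  0+1+1 = 0 carry 1
  1+1+1 = 1 carry 1
  0+1+1 = 0 carry 1
  0+1+1 = 0 carry 1
  0+0+1 = 1
  1+0 = 1
  1+1 = 0 carry 1
  final carry 1

0b1011001000101100000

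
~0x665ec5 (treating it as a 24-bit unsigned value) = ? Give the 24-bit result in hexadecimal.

Each hex digit d becomes f−d:
  6→9, 6→9, 5→a, e→1, c→3, 5→a

0x99a13a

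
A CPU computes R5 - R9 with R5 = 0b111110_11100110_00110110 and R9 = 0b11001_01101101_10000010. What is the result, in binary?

Subtract column by column in base 2:
  0-0 → 0
  1-1 → 0
  1-0 → 1
  0-0 → 0
  1-0 → 1
  1-0 → 1
  0-0 → 0
  0-1 → 1 (borrow)
  0-1-1 → 0 (borrow)
  1-0-1 → 0
  1-1 → 0
  0-1 → 1 (borrow)
  0-0-1 → 1 (borrow)
  1-1-1 → 1 (borrow)
  1-1-1 → 1 (borrow)
  1-0-1 → 0
  0-1 → 1 (borrow)
  1-0-1 → 0
  1-0 → 1
  1-1 → 0
  1-1 → 0
  1-0 → 1

0b1001010111100010110100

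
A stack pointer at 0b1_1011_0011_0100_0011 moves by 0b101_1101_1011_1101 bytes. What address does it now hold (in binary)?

0b100001000100000000

Add column by column in base 2, right to left:
  1+1 = 0 carry 1
  1+0+1 = 0 carry 1
  0+1+1 = 0 carry 1
  0+1+1 = 0 carry 1
  0+1+1 = 0 carry 1
  0+1+1 = 0 carry 1
  1+0+1 = 0 carry 1
  0+1+1 = 0 carry 1
  1+1+1 = 1 carry 1
  1+0+1 = 0 carry 1
  0+1+1 = 0 carry 1
  0+1+1 = 0 carry 1
  1+1+1 = 1 carry 1
  1+0+1 = 0 carry 1
  0+1+1 = 0 carry 1
  1+0+1 = 0 carry 1
  1+0+1 = 0 carry 1
  final carry 1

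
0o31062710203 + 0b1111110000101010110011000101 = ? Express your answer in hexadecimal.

0o31062710203 = 0xC8CB9083 in hexadecimal.
0b1111110000101010110011000101 = 0xFC2ACC5 in hexadecimal.
Add column by column in base 16, right to left:
  3+5 = 8
  8+C = 4 carry 1
  0+C+1 = D
  9+A = 3 carry 1
  B+2+1 = E
  C+C = 8 carry 1
  8+F+1 = 8 carry 1
  C+0+1 = D

0xD88E3D48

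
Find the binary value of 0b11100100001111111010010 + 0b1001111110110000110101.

0b100110100000110000000111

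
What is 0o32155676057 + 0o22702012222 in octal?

Add column by column in base 8, right to left:
  7+2 = 1 carry 1
  5+2+1 = 0 carry 1
  0+2+1 = 3
  6+2 = 0 carry 1
  7+1+1 = 1 carry 1
  6+0+1 = 7
  5+2 = 7
  5+0 = 5
  1+7 = 0 carry 1
  2+2+1 = 5
  3+2 = 5

0o55057710301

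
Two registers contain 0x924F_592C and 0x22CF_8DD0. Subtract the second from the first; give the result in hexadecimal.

0x6F7FCB5C

Subtract column by column in base 16:
  C-0 → C
  2-D → 5 (borrow)
  9-D-1 → B (borrow)
  5-8-1 → C (borrow)
  F-F-1 → F (borrow)
  4-C-1 → 7 (borrow)
  2-2-1 → F (borrow)
  9-2-1 → 6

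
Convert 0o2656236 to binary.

0b10110101110010011110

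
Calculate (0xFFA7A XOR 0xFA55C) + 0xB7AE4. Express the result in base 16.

0xBDA0A

First 0xFFA7A XOR 0xFA55C = 0x05F26.
Add column by column in base 16, right to left:
  6+4 = A
  2+E = 0 carry 1
  F+A+1 = A carry 1
  5+7+1 = D
  0+B = B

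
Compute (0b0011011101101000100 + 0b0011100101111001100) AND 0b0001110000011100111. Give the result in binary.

0b1000000000000000

Add column by column in base 2, right to left:
  0+0 = 0
  0+0 = 0
  1+1 = 0 carry 1
  0+1+1 = 0 carry 1
  0+0+1 = 1
  0+0 = 0
  1+1 = 0 carry 1
  0+1+1 = 0 carry 1
  1+1+1 = 1 carry 1
  1+1+1 = 1 carry 1
  0+0+1 = 1
  1+1 = 0 carry 1
  1+0+1 = 0 carry 1
  1+0+1 = 0 carry 1
  0+1+1 = 0 carry 1
  1+1+1 = 1 carry 1
  1+1+1 = 1 carry 1
  final carry 1
Sum = 0b111000011100010000; now AND with 0b0001110000011100111:
  0111000011100010000
& 0001110000011100111
= 0001000000000000000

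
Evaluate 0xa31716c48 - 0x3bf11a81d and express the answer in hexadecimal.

0x6725fc42b

Subtract column by column in base 16:
  8-d → b (borrow)
  4-1-1 → 2
  c-8 → 4
  6-a → c (borrow)
  1-1-1 → f (borrow)
  7-1-1 → 5
  1-f → 2 (borrow)
  3-b-1 → 7 (borrow)
  a-3-1 → 6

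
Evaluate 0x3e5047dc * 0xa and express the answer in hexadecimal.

0x26f22ce98

Multiply each base-16 digit by 10, carrying:
  c×10 = 120 → write 8 carry 7
  d×10+7 = 137 → write 9 carry 8
  7×10+8 = 78 → write e carry 4
  4×10+4 = 44 → write c carry 2
  0×10+2 = 2 → write 2
  5×10 = 50 → write 2 carry 3
  e×10+3 = 143 → write f carry 8
  3×10+8 = 38 → write 6 carry 2
  remaining carry: 2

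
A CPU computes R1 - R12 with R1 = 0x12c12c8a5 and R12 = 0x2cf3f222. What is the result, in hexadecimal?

0xff1ed683

Subtract column by column in base 16:
  5-2 → 3
  a-2 → 8
  8-2 → 6
  c-f → d (borrow)
  2-3-1 → e (borrow)
  1-f-1 → 1 (borrow)
  c-c-1 → f (borrow)
  2-2-1 → f (borrow)
  1-0-1 → 0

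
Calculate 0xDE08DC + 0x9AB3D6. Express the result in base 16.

0x178BCB2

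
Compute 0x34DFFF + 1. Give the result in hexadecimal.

The trailing 3 digits are F (max in base 16), so adding 1 cascades: they roll to 0 and the next digit up increments.

0x34E000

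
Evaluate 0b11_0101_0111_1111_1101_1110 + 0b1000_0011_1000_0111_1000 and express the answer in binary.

0b1111011011100001010110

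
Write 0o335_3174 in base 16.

Each octal digit is 3 bits: 3=011 3=011 5=101 3=011 1=001 7=111 4=100.
Group the bits into nibbles: 1101 1101 0110 0111 1100 → dd67c.

0xdd67c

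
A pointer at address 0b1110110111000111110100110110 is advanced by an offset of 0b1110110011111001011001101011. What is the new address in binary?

0b11101101011000001001110100001

Add column by column in base 2, right to left:
  0+1 = 1
  1+1 = 0 carry 1
  1+0+1 = 0 carry 1
  0+1+1 = 0 carry 1
  1+0+1 = 0 carry 1
  1+1+1 = 1 carry 1
  0+1+1 = 0 carry 1
  0+0+1 = 1
  1+0 = 1
  0+1 = 1
  1+1 = 0 carry 1
  1+0+1 = 0 carry 1
  1+1+1 = 1 carry 1
  1+0+1 = 0 carry 1
  1+0+1 = 0 carry 1
  0+1+1 = 0 carry 1
  0+1+1 = 0 carry 1
  0+1+1 = 0 carry 1
  1+1+1 = 1 carry 1
  1+1+1 = 1 carry 1
  1+0+1 = 0 carry 1
  0+0+1 = 1
  1+1 = 0 carry 1
  1+1+1 = 1 carry 1
  0+0+1 = 1
  1+1 = 0 carry 1
  1+1+1 = 1 carry 1
  1+1+1 = 1 carry 1
  final carry 1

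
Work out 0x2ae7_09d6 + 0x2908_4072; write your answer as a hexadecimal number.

Add column by column in base 16, right to left:
  6+2 = 8
  d+7 = 4 carry 1
  9+0+1 = a
  0+4 = 4
  7+8 = f
  e+0 = e
  a+9 = 3 carry 1
  2+2+1 = 5

0x53ef4a48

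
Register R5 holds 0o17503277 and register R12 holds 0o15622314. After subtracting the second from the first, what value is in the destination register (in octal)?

0o1660763

Subtract column by column in base 8:
  7-4 → 3
  7-1 → 6
  2-3 → 7 (borrow)
  3-2-1 → 0
  0-2 → 6 (borrow)
  5-6-1 → 6 (borrow)
  7-5-1 → 1
  1-1 → 0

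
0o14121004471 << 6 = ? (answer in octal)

0o1412100447100

Shifting left by 6 bits = 2 oct digits: append 2 zeros.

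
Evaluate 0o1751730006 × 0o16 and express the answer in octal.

Multiply each base-8 digit by 14, carrying:
  6×14 = 84 → write 4 carry 10
  0×14+10 = 10 → write 2 carry 1
  0×14+1 = 1 → write 1
  0×14 = 0 → write 0
  3×14 = 42 → write 2 carry 5
  7×14+5 = 103 → write 7 carry 12
  1×14+12 = 26 → write 2 carry 3
  5×14+3 = 73 → write 1 carry 9
  7×14+9 = 107 → write 3 carry 13
  1×14+13 = 27 → write 3 carry 3
  remaining carry: 3

0o33312720124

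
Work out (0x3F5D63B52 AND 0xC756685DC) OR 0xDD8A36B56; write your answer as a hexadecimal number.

0xDFDE76B56

0x3F5D63B52 AND 0xC756685DC = 0x075460150.
Then OR with 0xDD8A36B56.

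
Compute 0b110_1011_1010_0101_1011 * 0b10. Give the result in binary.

0b11010111010010110110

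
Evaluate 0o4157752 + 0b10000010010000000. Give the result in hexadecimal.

0x11e46a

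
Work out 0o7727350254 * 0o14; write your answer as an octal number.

Multiply each base-8 digit by 12, carrying:
  4×12 = 48 → write 0 carry 6
  5×12+6 = 66 → write 2 carry 8
  2×12+8 = 32 → write 0 carry 4
  0×12+4 = 4 → write 4
  5×12 = 60 → write 4 carry 7
  3×12+7 = 43 → write 3 carry 5
  7×12+5 = 89 → write 1 carry 11
  2×12+11 = 35 → write 3 carry 4
  7×12+4 = 88 → write 0 carry 11
  7×12+11 = 95 → write 7 carry 11
  remaining carry: 13

0o137031344020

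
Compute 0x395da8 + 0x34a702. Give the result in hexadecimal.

0x6e04aa

Add column by column in base 16, right to left:
  8+2 = a
  a+0 = a
  d+7 = 4 carry 1
  5+a+1 = 0 carry 1
  9+4+1 = e
  3+3 = 6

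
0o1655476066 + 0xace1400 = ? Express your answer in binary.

0o1655476066 = 0b1110101101100111110000110110 in binary.
0xace1400 = 0b1010110011100001010000000000 in binary.
Add column by column in base 2, right to left:
  0+0 = 0
  1+0 = 1
  1+0 = 1
  0+0 = 0
  1+0 = 1
  1+0 = 1
  0+0 = 0
  0+0 = 0
  0+0 = 0
  0+0 = 0
  1+1 = 0 carry 1
  1+0+1 = 0 carry 1
  1+1+1 = 1 carry 1
  1+0+1 = 0 carry 1
  1+0+1 = 0 carry 1
  0+0+1 = 1
  0+0 = 0
  1+1 = 0 carry 1
  1+1+1 = 1 carry 1
  0+1+1 = 0 carry 1
  1+0+1 = 0 carry 1
  1+0+1 = 0 carry 1
  0+1+1 = 0 carry 1
  1+1+1 = 1 carry 1
  0+0+1 = 1
  1+1 = 0 carry 1
  1+0+1 = 0 carry 1
  1+1+1 = 1 carry 1
  final carry 1

0b11001100001001001000000110110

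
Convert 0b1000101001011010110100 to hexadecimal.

0x2296B4

Group the bits into nibbles: 0010 0010 1001 0110 1011 0100 → 2296B4.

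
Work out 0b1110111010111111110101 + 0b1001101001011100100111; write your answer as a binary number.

Add column by column in base 2, right to left:
  1+1 = 0 carry 1
  0+1+1 = 0 carry 1
  1+1+1 = 1 carry 1
  0+0+1 = 1
  1+0 = 1
  1+1 = 0 carry 1
  1+0+1 = 0 carry 1
  1+0+1 = 0 carry 1
  1+1+1 = 1 carry 1
  1+1+1 = 1 carry 1
  1+1+1 = 1 carry 1
  1+0+1 = 0 carry 1
  0+1+1 = 0 carry 1
  1+0+1 = 0 carry 1
  0+0+1 = 1
  1+1 = 0 carry 1
  1+0+1 = 0 carry 1
  1+1+1 = 1 carry 1
  0+1+1 = 0 carry 1
  1+0+1 = 0 carry 1
  1+0+1 = 0 carry 1
  1+1+1 = 1 carry 1
  final carry 1

0b11000100100011100011100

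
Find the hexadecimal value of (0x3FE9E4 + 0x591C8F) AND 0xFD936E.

Add column by column in base 16, right to left:
  4+F = 3 carry 1
  E+8+1 = 7 carry 1
  9+C+1 = 6 carry 1
  E+1+1 = 0 carry 1
  F+9+1 = 9 carry 1
  3+5+1 = 9
Sum = 0x990673; now AND with 0xFD936E:
  9&F=9, 9&D=9, 0&9=0, 6&3=2, 7&6=6, 3&E=2

0x990262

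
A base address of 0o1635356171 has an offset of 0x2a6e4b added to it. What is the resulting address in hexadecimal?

0o1635356171 = 0xe75dc79 in hexadecimal.
Add column by column in base 16, right to left:
  9+b = 4 carry 1
  7+4+1 = c
  c+e = a carry 1
  d+6+1 = 4 carry 1
  5+a+1 = 0 carry 1
  7+2+1 = a
  e+0 = e

0xea04ac4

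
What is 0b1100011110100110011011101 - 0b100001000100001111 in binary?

Subtract column by column in base 2:
  1-1 → 0
  0-1 → 1 (borrow)
  1-1-1 → 1 (borrow)
  1-1-1 → 1 (borrow)
  1-0-1 → 0
  0-0 → 0
  1-0 → 1
  1-0 → 1
  0-1 → 1 (borrow)
  0-0-1 → 1 (borrow)
  1-0-1 → 0
  1-0 → 1
  0-1 → 1 (borrow)
  0-0-1 → 1 (borrow)
  1-0-1 → 0
  0-0 → 0
  1-0 → 1
  1-1 → 0
  1-0 → 1
  1-0 → 1
  0-0 → 0
  0-0 → 0
  0-0 → 0
  1-0 → 1
  1-0 → 1

0b1100011010011101111001110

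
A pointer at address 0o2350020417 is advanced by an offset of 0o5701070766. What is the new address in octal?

0o10251111405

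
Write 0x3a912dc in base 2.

0b11101010010001001011011100

Expand each hex digit to 4 bits: 3=0011 a=1010 9=1001 1=0001 2=0010 d=1101 c=1100.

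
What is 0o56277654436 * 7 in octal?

0o504476667722

Multiply each base-8 digit by 7, carrying:
  6×7 = 42 → write 2 carry 5
  3×7+5 = 26 → write 2 carry 3
  4×7+3 = 31 → write 7 carry 3
  4×7+3 = 31 → write 7 carry 3
  5×7+3 = 38 → write 6 carry 4
  6×7+4 = 46 → write 6 carry 5
  7×7+5 = 54 → write 6 carry 6
  7×7+6 = 55 → write 7 carry 6
  2×7+6 = 20 → write 4 carry 2
  6×7+2 = 44 → write 4 carry 5
  5×7+5 = 40 → write 0 carry 5
  remaining carry: 5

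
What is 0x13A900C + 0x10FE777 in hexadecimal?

Add column by column in base 16, right to left:
  C+7 = 3 carry 1
  0+7+1 = 8
  0+7 = 7
  9+E = 7 carry 1
  A+F+1 = A carry 1
  3+0+1 = 4
  1+1 = 2

0x24A7783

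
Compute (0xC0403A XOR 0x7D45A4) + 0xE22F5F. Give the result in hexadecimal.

First 0xC0403A XOR 0x7D45A4 = 0xBD059E.
Add column by column in base 16, right to left:
  E+F = D carry 1
  9+5+1 = F
  5+F = 4 carry 1
  0+2+1 = 3
  D+2 = F
  B+E = 9 carry 1
  final carry 1

0x19F34FD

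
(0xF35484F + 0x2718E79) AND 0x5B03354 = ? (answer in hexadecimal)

Add column by column in base 16, right to left:
  F+9 = 8 carry 1
  4+7+1 = C
  8+E = 6 carry 1
  4+8+1 = D
  5+1 = 6
  3+7 = A
  F+2 = 1 carry 1
  final carry 1
Sum = 0x11A6D6C8; now AND with 0x5B03354:
  1&0=0, 1&5=1, A&B=A, 6&0=0, D&3=1, 6&3=2, C&5=4, 8&4=0

0x1A01240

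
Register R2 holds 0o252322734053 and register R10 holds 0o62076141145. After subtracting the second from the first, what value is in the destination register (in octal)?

Subtract column by column in base 8:
  3-5 → 6 (borrow)
  5-4-1 → 0
  0-1 → 7 (borrow)
  4-1-1 → 2
  3-4 → 7 (borrow)
  7-1-1 → 5
  2-6 → 4 (borrow)
  2-7-1 → 2 (borrow)
  3-0-1 → 2
  2-2 → 0
  5-6 → 7 (borrow)
  2-0-1 → 1

0o170224572706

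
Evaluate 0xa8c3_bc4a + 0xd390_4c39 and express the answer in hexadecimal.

0x17c540883

Add column by column in base 16, right to left:
  a+9 = 3 carry 1
  4+3+1 = 8
  c+c = 8 carry 1
  b+4+1 = 0 carry 1
  3+0+1 = 4
  c+9 = 5 carry 1
  8+3+1 = c
  a+d = 7 carry 1
  final carry 1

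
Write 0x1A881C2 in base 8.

0o152100702

Expand each hex digit to 4 bits: 1=0001 A=1010 8=1000 8=1000 1=0001 C=1100 2=0010.
Group the bits in threes: 001 101 010 001 000 000 111 000 010 → 152100702.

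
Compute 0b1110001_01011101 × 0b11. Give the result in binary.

Multiply each base-2 digit by 3, carrying:
  1×3 = 3 → write 1 carry 1
  0×3+1 = 1 → write 1
  1×3 = 3 → write 1 carry 1
  1×3+1 = 4 → write 0 carry 2
  1×3+2 = 5 → write 1 carry 2
  0×3+2 = 2 → write 0 carry 1
  1×3+1 = 4 → write 0 carry 2
  0×3+2 = 2 → write 0 carry 1
  1×3+1 = 4 → write 0 carry 2
  0×3+2 = 2 → write 0 carry 1
  0×3+1 = 1 → write 1
  0×3 = 0 → write 0
  1×3 = 3 → write 1 carry 1
  1×3+1 = 4 → write 0 carry 2
  1×3+2 = 5 → write 1 carry 2
  remaining carry: 10

0b10101010000010111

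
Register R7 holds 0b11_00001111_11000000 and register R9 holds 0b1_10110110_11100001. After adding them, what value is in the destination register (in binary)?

0b1001100011010100001

Add column by column in base 2, right to left:
  0+1 = 1
  0+0 = 0
  0+0 = 0
  0+0 = 0
  0+0 = 0
  0+1 = 1
  1+1 = 0 carry 1
  1+1+1 = 1 carry 1
  1+0+1 = 0 carry 1
  1+1+1 = 1 carry 1
  1+1+1 = 1 carry 1
  1+0+1 = 0 carry 1
  0+1+1 = 0 carry 1
  0+1+1 = 0 carry 1
  0+0+1 = 1
  0+1 = 1
  1+1 = 0 carry 1
  1+0+1 = 0 carry 1
  final carry 1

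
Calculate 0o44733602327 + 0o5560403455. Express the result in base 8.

Add column by column in base 8, right to left:
  7+5 = 4 carry 1
  2+5+1 = 0 carry 1
  3+4+1 = 0 carry 1
  2+3+1 = 6
  0+0 = 0
  6+4 = 2 carry 1
  3+0+1 = 4
  3+6 = 1 carry 1
  7+5+1 = 5 carry 1
  4+5+1 = 2 carry 1
  4+0+1 = 5

0o52514206004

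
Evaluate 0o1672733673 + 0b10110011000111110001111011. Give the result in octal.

0o2156032066

0b10110011000111110001111011 = 0o263076173 in octal.
Add column by column in base 8, right to left:
  3+3 = 6
  7+7 = 6 carry 1
  6+1+1 = 0 carry 1
  3+6+1 = 2 carry 1
  3+7+1 = 3 carry 1
  7+0+1 = 0 carry 1
  2+3+1 = 6
  7+6 = 5 carry 1
  6+2+1 = 1 carry 1
  1+0+1 = 2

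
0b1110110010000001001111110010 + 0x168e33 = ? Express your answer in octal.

0b1110110010000001001111110010 = 0o1662011762 in octal.
0x168e33 = 0o5507063 in octal.
Add column by column in base 8, right to left:
  2+3 = 5
  6+6 = 4 carry 1
  7+0+1 = 0 carry 1
  1+7+1 = 1 carry 1
  1+0+1 = 2
  0+5 = 5
  2+5 = 7
  6+0 = 6
  6+0 = 6
  1+0 = 1

0o1667521045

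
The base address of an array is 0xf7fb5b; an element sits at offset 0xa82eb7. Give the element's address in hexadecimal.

0x1a02a12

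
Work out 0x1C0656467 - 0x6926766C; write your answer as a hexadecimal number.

0x1573EEDFB

Subtract column by column in base 16:
  7-C → B (borrow)
  6-6-1 → F (borrow)
  4-6-1 → D (borrow)
  6-7-1 → E (borrow)
  5-6-1 → E (borrow)
  6-2-1 → 3
  0-9 → 7 (borrow)
  C-6-1 → 5
  1-0 → 1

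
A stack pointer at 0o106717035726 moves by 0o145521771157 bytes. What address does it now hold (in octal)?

0o254441027105

Add column by column in base 8, right to left:
  6+7 = 5 carry 1
  2+5+1 = 0 carry 1
  7+1+1 = 1 carry 1
  5+1+1 = 7
  3+7 = 2 carry 1
  0+7+1 = 0 carry 1
  7+1+1 = 1 carry 1
  1+2+1 = 4
  7+5 = 4 carry 1
  6+5+1 = 4 carry 1
  0+4+1 = 5
  1+1 = 2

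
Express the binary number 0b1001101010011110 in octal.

0o115236

Group the bits in threes: 001 001 101 010 011 110 → 115236.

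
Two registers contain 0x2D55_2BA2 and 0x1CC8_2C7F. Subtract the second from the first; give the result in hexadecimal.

0x108CFF23

Subtract column by column in base 16:
  2-F → 3 (borrow)
  A-7-1 → 2
  B-C → F (borrow)
  2-2-1 → F (borrow)
  5-8-1 → C (borrow)
  5-C-1 → 8 (borrow)
  D-C-1 → 0
  2-1 → 1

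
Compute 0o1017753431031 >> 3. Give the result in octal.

0o101775343103

Shifting right by 3 bits = 1 oct digit: drop the last 1.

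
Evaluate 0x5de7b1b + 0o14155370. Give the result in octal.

0o603653023

0x5de7b1b = 0o567475433 in octal.
Add column by column in base 8, right to left:
  3+0 = 3
  3+7 = 2 carry 1
  4+3+1 = 0 carry 1
  5+5+1 = 3 carry 1
  7+5+1 = 5 carry 1
  4+1+1 = 6
  7+4 = 3 carry 1
  6+1+1 = 0 carry 1
  5+0+1 = 6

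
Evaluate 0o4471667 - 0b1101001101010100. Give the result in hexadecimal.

0x11a063

0o4471667 = 0x1273b7 in hexadecimal.
0b1101001101010100 = 0xd354 in hexadecimal.
Subtract column by column in base 16:
  7-4 → 3
  b-5 → 6
  3-3 → 0
  7-d → a (borrow)
  2-0-1 → 1
  1-0 → 1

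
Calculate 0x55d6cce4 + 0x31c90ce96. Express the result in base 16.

0x372679b7a

Add column by column in base 16, right to left:
  4+6 = a
  e+9 = 7 carry 1
  c+e+1 = b carry 1
  c+c+1 = 9 carry 1
  6+0+1 = 7
  d+9 = 6 carry 1
  5+c+1 = 2 carry 1
  5+1+1 = 7
  0+3 = 3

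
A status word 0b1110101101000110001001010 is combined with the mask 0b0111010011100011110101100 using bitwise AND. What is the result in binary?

AND bit by bit (1 only where both bits are 1):
  1110101101000110001001010
& 0111010011100011110101100
= 0110000001000010000001000

0b0110000001000010000001000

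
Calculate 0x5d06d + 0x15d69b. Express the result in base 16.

0x1ba708

Add column by column in base 16, right to left:
  d+b = 8 carry 1
  6+9+1 = 0 carry 1
  0+6+1 = 7
  d+d = a carry 1
  5+5+1 = b
  0+1 = 1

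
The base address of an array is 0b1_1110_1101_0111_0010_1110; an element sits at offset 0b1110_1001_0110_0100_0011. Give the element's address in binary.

0b1011010110110101110001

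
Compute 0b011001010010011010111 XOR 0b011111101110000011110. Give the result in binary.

XOR bit by bit (1 where the bits differ):
  011001010010011010111
^ 011111101110000011110
= 000110111100011001001

0b000110111100011001001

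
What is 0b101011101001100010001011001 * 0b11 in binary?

0b10000010111100100110100001011

Multiply each base-2 digit by 3, carrying:
  1×3 = 3 → write 1 carry 1
  0×3+1 = 1 → write 1
  0×3 = 0 → write 0
  1×3 = 3 → write 1 carry 1
  1×3+1 = 4 → write 0 carry 2
  0×3+2 = 2 → write 0 carry 1
  1×3+1 = 4 → write 0 carry 2
  0×3+2 = 2 → write 0 carry 1
  0×3+1 = 1 → write 1
  0×3 = 0 → write 0
  1×3 = 3 → write 1 carry 1
  0×3+1 = 1 → write 1
  0×3 = 0 → write 0
  0×3 = 0 → write 0
  1×3 = 3 → write 1 carry 1
  1×3+1 = 4 → write 0 carry 2
  0×3+2 = 2 → write 0 carry 1
  0×3+1 = 1 → write 1
  1×3 = 3 → write 1 carry 1
  0×3+1 = 1 → write 1
  1×3 = 3 → write 1 carry 1
  1×3+1 = 4 → write 0 carry 2
  1×3+2 = 5 → write 1 carry 2
  0×3+2 = 2 → write 0 carry 1
  1×3+1 = 4 → write 0 carry 2
  0×3+2 = 2 → write 0 carry 1
  1×3+1 = 4 → write 0 carry 2
  remaining carry: 10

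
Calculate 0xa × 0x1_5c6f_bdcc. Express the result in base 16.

Multiply each base-16 digit by 10, carrying:
  c×10 = 120 → write 8 carry 7
  c×10+7 = 127 → write f carry 7
  d×10+7 = 137 → write 9 carry 8
  b×10+8 = 118 → write 6 carry 7
  f×10+7 = 157 → write d carry 9
  6×10+9 = 69 → write 5 carry 4
  c×10+4 = 124 → write c carry 7
  5×10+7 = 57 → write 9 carry 3
  1×10+3 = 13 → write d

0xd9c5d69f8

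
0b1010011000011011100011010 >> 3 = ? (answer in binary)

Right shift by 3: drop the 3 least-significant bits.

0b1010011000011011100011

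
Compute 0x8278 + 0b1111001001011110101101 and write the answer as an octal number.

0o17215045

0x8278 = 0o101170 in octal.
0b1111001001011110101101 = 0o17113655 in octal.
Add column by column in base 8, right to left:
  0+5 = 5
  7+5 = 4 carry 1
  1+6+1 = 0 carry 1
  1+3+1 = 5
  0+1 = 1
  1+1 = 2
  0+7 = 7
  0+1 = 1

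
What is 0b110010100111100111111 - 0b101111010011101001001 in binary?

Subtract column by column in base 2:
  1-1 → 0
  1-0 → 1
  1-0 → 1
  1-1 → 0
  1-0 → 1
  1-0 → 1
  0-1 → 1 (borrow)
  0-0-1 → 1 (borrow)
  1-1-1 → 1 (borrow)
  1-1-1 → 1 (borrow)
  1-1-1 → 1 (borrow)
  1-0-1 → 0
  0-0 → 0
  0-1 → 1 (borrow)
  1-0-1 → 0
  0-1 → 1 (borrow)
  1-1-1 → 1 (borrow)
  0-1-1 → 0 (borrow)
  0-1-1 → 0 (borrow)
  1-0-1 → 0
  1-1 → 0

0b11010011111110110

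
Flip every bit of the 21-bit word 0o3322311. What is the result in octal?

Each oct digit d becomes 7−d:
  3→4, 3→4, 2→5, 2→5, 3→4, 1→6, 1→6

0o4455466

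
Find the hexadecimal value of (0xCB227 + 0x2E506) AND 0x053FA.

0x1328

Add column by column in base 16, right to left:
  7+6 = D
  2+0 = 2
  2+5 = 7
  B+E = 9 carry 1
  C+2+1 = F
Sum = 0xF972D; now AND with 0x053FA:
  F&0=0, 9&5=1, 7&3=3, 2&F=2, D&A=8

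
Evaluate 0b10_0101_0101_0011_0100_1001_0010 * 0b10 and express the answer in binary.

0b100101010100110100100100100

Multiply each base-2 digit by 2, carrying:
  0×2 = 0 → write 0
  1×2 = 2 → write 0 carry 1
  0×2+1 = 1 → write 1
  0×2 = 0 → write 0
  1×2 = 2 → write 0 carry 1
  0×2+1 = 1 → write 1
  0×2 = 0 → write 0
  1×2 = 2 → write 0 carry 1
  0×2+1 = 1 → write 1
  0×2 = 0 → write 0
  1×2 = 2 → write 0 carry 1
  0×2+1 = 1 → write 1
  1×2 = 2 → write 0 carry 1
  1×2+1 = 3 → write 1 carry 1
  0×2+1 = 1 → write 1
  0×2 = 0 → write 0
  1×2 = 2 → write 0 carry 1
  0×2+1 = 1 → write 1
  1×2 = 2 → write 0 carry 1
  0×2+1 = 1 → write 1
  1×2 = 2 → write 0 carry 1
  0×2+1 = 1 → write 1
  1×2 = 2 → write 0 carry 1
  0×2+1 = 1 → write 1
  0×2 = 0 → write 0
  1×2 = 2 → write 0 carry 1
  remaining carry: 1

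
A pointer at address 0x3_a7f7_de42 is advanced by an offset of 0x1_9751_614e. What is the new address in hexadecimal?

Add column by column in base 16, right to left:
  2+e = 0 carry 1
  4+4+1 = 9
  e+1 = f
  d+6 = 3 carry 1
  7+1+1 = 9
  f+5 = 4 carry 1
  7+7+1 = f
  a+9 = 3 carry 1
  3+1+1 = 5

0x53f493f90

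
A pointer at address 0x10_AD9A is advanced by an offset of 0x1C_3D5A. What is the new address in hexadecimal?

0x2CEAF4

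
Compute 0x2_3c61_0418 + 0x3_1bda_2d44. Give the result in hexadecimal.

Add column by column in base 16, right to left:
  8+4 = c
  1+4 = 5
  4+d = 1 carry 1
  0+2+1 = 3
  1+a = b
  6+d = 3 carry 1
  c+b+1 = 8 carry 1
  3+1+1 = 5
  2+3 = 5

0x5583b315c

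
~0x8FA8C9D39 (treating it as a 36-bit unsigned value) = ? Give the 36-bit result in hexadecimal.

Each hex digit d becomes F−d:
  8→7, F→0, A→5, 8→7, C→3, 9→6, D→2, 3→C, 9→6

0x7057362C6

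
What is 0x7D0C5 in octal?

0o1750305

Expand each hex digit to 4 bits: 7=0111 D=1101 0=0000 C=1100 5=0101.
Group the bits in threes: 001 111 101 000 011 000 101 → 1750305.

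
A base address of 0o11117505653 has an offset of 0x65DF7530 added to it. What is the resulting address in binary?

0o11117505653 = 0b1001001001111101000101110101011 in binary.
0x65DF7530 = 0b1100101110111110111010100110000 in binary.
Add column by column in base 2, right to left:
  1+0 = 1
  1+0 = 1
  0+0 = 0
  1+0 = 1
  0+1 = 1
  1+1 = 0 carry 1
  0+0+1 = 1
  1+0 = 1
  1+1 = 0 carry 1
  1+0+1 = 0 carry 1
  0+1+1 = 0 carry 1
  1+0+1 = 0 carry 1
  0+1+1 = 0 carry 1
  0+1+1 = 0 carry 1
  0+1+1 = 0 carry 1
  1+0+1 = 0 carry 1
  0+1+1 = 0 carry 1
  1+1+1 = 1 carry 1
  1+1+1 = 1 carry 1
  1+1+1 = 1 carry 1
  1+1+1 = 1 carry 1
  1+0+1 = 0 carry 1
  0+1+1 = 0 carry 1
  0+1+1 = 0 carry 1
  1+1+1 = 1 carry 1
  0+0+1 = 1
  0+1 = 1
  1+0 = 1
  0+0 = 0
  0+1 = 1
  1+1 = 0 carry 1
  final carry 1

0b10101111000111100000000011011011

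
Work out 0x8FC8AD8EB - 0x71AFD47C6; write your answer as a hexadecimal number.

0x1E18D9125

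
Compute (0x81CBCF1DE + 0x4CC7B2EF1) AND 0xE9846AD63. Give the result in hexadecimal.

0xC88002043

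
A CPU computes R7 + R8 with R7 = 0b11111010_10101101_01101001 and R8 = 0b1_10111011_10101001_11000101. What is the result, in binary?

Add column by column in base 2, right to left:
  1+1 = 0 carry 1
  0+0+1 = 1
  0+1 = 1
  1+0 = 1
  0+0 = 0
  1+0 = 1
  1+1 = 0 carry 1
  0+1+1 = 0 carry 1
  1+1+1 = 1 carry 1
  0+0+1 = 1
  1+0 = 1
  1+1 = 0 carry 1
  0+0+1 = 1
  1+1 = 0 carry 1
  0+0+1 = 1
  1+1 = 0 carry 1
  0+1+1 = 0 carry 1
  1+1+1 = 1 carry 1
  0+0+1 = 1
  1+1 = 0 carry 1
  1+1+1 = 1 carry 1
  1+1+1 = 1 carry 1
  1+0+1 = 0 carry 1
  1+1+1 = 1 carry 1
  0+1+1 = 0 carry 1
  final carry 1

0b10101101100101011100101110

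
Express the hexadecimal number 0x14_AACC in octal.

0o5125314

Expand each hex digit to 4 bits: 1=0001 4=0100 A=1010 A=1010 C=1100 C=1100.
Group the bits in threes: 101 001 010 101 011 001 100 → 5125314.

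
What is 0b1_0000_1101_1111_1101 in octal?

0o206775

Group the bits in threes: 010 000 110 111 111 101 → 206775.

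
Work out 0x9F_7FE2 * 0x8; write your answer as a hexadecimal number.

0x4FBFF10

Multiply each base-16 digit by 8, carrying:
  2×8 = 16 → write 0 carry 1
  E×8+1 = 113 → write 1 carry 7
  F×8+7 = 127 → write F carry 7
  7×8+7 = 63 → write F carry 3
  F×8+3 = 123 → write B carry 7
  9×8+7 = 79 → write F carry 4
  remaining carry: 4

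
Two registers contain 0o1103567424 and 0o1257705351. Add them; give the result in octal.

0o2363474775

Add column by column in base 8, right to left:
  4+1 = 5
  2+5 = 7
  4+3 = 7
  7+5 = 4 carry 1
  6+0+1 = 7
  5+7 = 4 carry 1
  3+7+1 = 3 carry 1
  0+5+1 = 6
  1+2 = 3
  1+1 = 2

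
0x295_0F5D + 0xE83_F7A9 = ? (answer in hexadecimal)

Add column by column in base 16, right to left:
  D+9 = 6 carry 1
  5+A+1 = 0 carry 1
  F+7+1 = 7 carry 1
  0+F+1 = 0 carry 1
  5+3+1 = 9
  9+8 = 1 carry 1
  2+E+1 = 1 carry 1
  final carry 1

0x11190706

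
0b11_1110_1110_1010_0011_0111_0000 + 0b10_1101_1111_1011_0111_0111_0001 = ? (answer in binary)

0b110110011100101101011100001

Add column by column in base 2, right to left:
  0+1 = 1
  0+0 = 0
  0+0 = 0
  0+0 = 0
  1+1 = 0 carry 1
  1+1+1 = 1 carry 1
  1+1+1 = 1 carry 1
  0+0+1 = 1
  1+1 = 0 carry 1
  1+1+1 = 1 carry 1
  0+1+1 = 0 carry 1
  0+0+1 = 1
  0+1 = 1
  1+1 = 0 carry 1
  0+0+1 = 1
  1+1 = 0 carry 1
  0+1+1 = 0 carry 1
  1+1+1 = 1 carry 1
  1+1+1 = 1 carry 1
  1+1+1 = 1 carry 1
  0+1+1 = 0 carry 1
  1+0+1 = 0 carry 1
  1+1+1 = 1 carry 1
  1+1+1 = 1 carry 1
  1+0+1 = 0 carry 1
  1+1+1 = 1 carry 1
  final carry 1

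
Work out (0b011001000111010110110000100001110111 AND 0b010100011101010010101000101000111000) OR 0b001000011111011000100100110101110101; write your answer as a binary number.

0b11000011111011010100100110101110101

0b011001000111010110110000100001110111 AND 0b010100011101010010101000101000111000 = 0b010000000101010010100000100000110000.
Then OR with 0b001000011111011000100100110101110101.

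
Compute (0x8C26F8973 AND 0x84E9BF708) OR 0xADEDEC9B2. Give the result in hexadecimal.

0x8C26F8973 AND 0x84E9BF708 = 0x8420B8100.
Then OR with 0xADEDEC9B2.

0xADEDFC9B2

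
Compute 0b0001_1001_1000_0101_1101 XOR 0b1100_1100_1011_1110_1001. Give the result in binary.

0b11010101001110110100

XOR bit by bit (1 where the bits differ):
  00011001100001011101
^ 11001100101111101001
= 11010101001110110100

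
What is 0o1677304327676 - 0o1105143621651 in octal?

0o572140506025

Subtract column by column in base 8:
  6-1 → 5
  7-5 → 2
  6-6 → 0
  7-1 → 6
  2-2 → 0
  3-6 → 5 (borrow)
  4-3-1 → 0
  0-4 → 4 (borrow)
  3-1-1 → 1
  7-5 → 2
  7-0 → 7
  6-1 → 5
  1-1 → 0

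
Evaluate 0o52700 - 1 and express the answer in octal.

0o52677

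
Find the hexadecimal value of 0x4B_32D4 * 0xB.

Multiply each base-16 digit by 11, carrying:
  4×11 = 44 → write C carry 2
  D×11+2 = 145 → write 1 carry 9
  2×11+9 = 31 → write F carry 1
  3×11+1 = 34 → write 2 carry 2
  B×11+2 = 123 → write B carry 7
  4×11+7 = 51 → write 3 carry 3
  remaining carry: 3

0x33B2F1C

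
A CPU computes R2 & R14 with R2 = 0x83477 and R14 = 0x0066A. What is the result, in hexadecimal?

AND each hex digit independently (no carries):
  8&0=0, 3&0=0, 4&6=4, 7&6=6, 7&A=2

0x00462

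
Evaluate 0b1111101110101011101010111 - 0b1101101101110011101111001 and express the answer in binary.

0b10000000110111111011110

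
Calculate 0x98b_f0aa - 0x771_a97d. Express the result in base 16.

0x21a472d

Subtract column by column in base 16:
  a-d → d (borrow)
  a-7-1 → 2
  0-9 → 7 (borrow)
  f-a-1 → 4
  b-1 → a
  8-7 → 1
  9-7 → 2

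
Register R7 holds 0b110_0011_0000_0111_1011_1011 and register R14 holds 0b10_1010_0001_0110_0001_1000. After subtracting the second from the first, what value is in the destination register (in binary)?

0b1110001111000110100011

Subtract column by column in base 2:
  1-0 → 1
  1-0 → 1
  0-0 → 0
  1-1 → 0
  1-1 → 0
  1-0 → 1
  0-0 → 0
  1-0 → 1
  1-0 → 1
  1-1 → 0
  1-1 → 0
  0-0 → 0
  0-1 → 1 (borrow)
  0-0-1 → 1 (borrow)
  0-0-1 → 1 (borrow)
  0-0-1 → 1 (borrow)
  1-0-1 → 0
  1-1 → 0
  0-0 → 0
  0-1 → 1 (borrow)
  0-0-1 → 1 (borrow)
  1-1-1 → 1 (borrow)
  1-0-1 → 0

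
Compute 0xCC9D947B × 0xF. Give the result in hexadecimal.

Multiply each base-16 digit by 15, carrying:
  B×15 = 165 → write 5 carry 10
  7×15+10 = 115 → write 3 carry 7
  4×15+7 = 67 → write 3 carry 4
  9×15+4 = 139 → write B carry 8
  D×15+8 = 203 → write B carry 12
  9×15+12 = 147 → write 3 carry 9
  C×15+9 = 189 → write D carry 11
  C×15+11 = 191 → write F carry 11
  remaining carry: B

0xBFD3BB335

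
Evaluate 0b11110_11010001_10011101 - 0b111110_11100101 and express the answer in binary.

Subtract column by column in base 2:
  1-1 → 0
  0-0 → 0
  1-1 → 0
  1-0 → 1
  1-0 → 1
  0-1 → 1 (borrow)
  0-1-1 → 0 (borrow)
  1-1-1 → 1 (borrow)
  1-0-1 → 0
  0-1 → 1 (borrow)
  0-1-1 → 0 (borrow)
  0-1-1 → 0 (borrow)
  1-1-1 → 1 (borrow)
  0-1-1 → 0 (borrow)
  1-0-1 → 0
  1-0 → 1
  0-0 → 0
  1-0 → 1
  1-0 → 1
  1-0 → 1
  1-0 → 1

0b111101001001010111000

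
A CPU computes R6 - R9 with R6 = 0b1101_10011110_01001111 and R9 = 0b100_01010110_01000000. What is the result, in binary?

Subtract column by column in base 2:
  1-0 → 1
  1-0 → 1
  1-0 → 1
  1-0 → 1
  0-0 → 0
  0-0 → 0
  1-1 → 0
  0-0 → 0
  0-0 → 0
  1-1 → 0
  1-1 → 0
  1-0 → 1
  1-1 → 0
  0-0 → 0
  0-1 → 1 (borrow)
  1-0-1 → 0
  1-0 → 1
  0-0 → 0
  1-1 → 0
  1-0 → 1

0b10010100100000001111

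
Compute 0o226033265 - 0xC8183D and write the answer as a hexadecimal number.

0x1901E78

0o226033265 = 0x25836B5 in hexadecimal.
Subtract column by column in base 16:
  5-D → 8 (borrow)
  B-3-1 → 7
  6-8 → E (borrow)
  3-1-1 → 1
  8-8 → 0
  5-C → 9 (borrow)
  2-0-1 → 1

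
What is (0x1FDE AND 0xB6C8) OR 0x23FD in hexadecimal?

0x37FD

0x1FDE AND 0xB6C8 = 0x16C8.
Then OR with 0x23FD.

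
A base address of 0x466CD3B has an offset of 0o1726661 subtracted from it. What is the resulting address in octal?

0o427617612

0x466CD3B = 0o431546473 in octal.
Subtract column by column in base 8:
  3-1 → 2
  7-6 → 1
  4-6 → 6 (borrow)
  6-6-1 → 7 (borrow)
  4-2-1 → 1
  5-7 → 6 (borrow)
  1-1-1 → 7 (borrow)
  3-0-1 → 2
  4-0 → 4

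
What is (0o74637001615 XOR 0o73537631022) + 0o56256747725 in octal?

First 0o74637001615 XOR 0o73537631022 = 0o07300630637.
Add column by column in base 8, right to left:
  7+5 = 4 carry 1
  3+2+1 = 6
  6+7 = 5 carry 1
  0+7+1 = 0 carry 1
  3+4+1 = 0 carry 1
  6+7+1 = 6 carry 1
  0+6+1 = 7
  0+5 = 5
  3+2 = 5
  7+6 = 5 carry 1
  0+5+1 = 6

0o65557600564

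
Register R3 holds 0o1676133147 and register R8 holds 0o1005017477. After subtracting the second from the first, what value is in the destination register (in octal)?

0o671113450

Subtract column by column in base 8:
  7-7 → 0
  4-7 → 5 (borrow)
  1-4-1 → 4 (borrow)
  3-7-1 → 3 (borrow)
  3-1-1 → 1
  1-0 → 1
  6-5 → 1
  7-0 → 7
  6-0 → 6
  1-1 → 0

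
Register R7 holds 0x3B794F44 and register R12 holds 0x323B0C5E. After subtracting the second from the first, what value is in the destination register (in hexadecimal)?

Subtract column by column in base 16:
  4-E → 6 (borrow)
  4-5-1 → E (borrow)
  F-C-1 → 2
  4-0 → 4
  9-B → E (borrow)
  7-3-1 → 3
  B-2 → 9
  3-3 → 0

0x93E42E6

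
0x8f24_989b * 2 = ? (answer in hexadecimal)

Multiply each base-16 digit by 2, carrying:
  b×2 = 22 → write 6 carry 1
  9×2+1 = 19 → write 3 carry 1
  8×2+1 = 17 → write 1 carry 1
  9×2+1 = 19 → write 3 carry 1
  4×2+1 = 9 → write 9
  2×2 = 4 → write 4
  f×2 = 30 → write e carry 1
  8×2+1 = 17 → write 1 carry 1
  remaining carry: 1

0x11e493136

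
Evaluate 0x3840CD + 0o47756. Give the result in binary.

0x3840CD = 0b1110000100000011001101 in binary.
0o47756 = 0b100111111101110 in binary.
Add column by column in base 2, right to left:
  1+0 = 1
  0+1 = 1
  1+1 = 0 carry 1
  1+1+1 = 1 carry 1
  0+0+1 = 1
  0+1 = 1
  1+1 = 0 carry 1
  1+1+1 = 1 carry 1
  0+1+1 = 0 carry 1
  0+1+1 = 0 carry 1
  0+1+1 = 0 carry 1
  0+1+1 = 0 carry 1
  0+0+1 = 1
  0+0 = 0
  1+1 = 0 carry 1
  0+0+1 = 1
  0+0 = 0
  0+0 = 0
  0+0 = 0
  1+0 = 1
  1+0 = 1
  1+0 = 1

0b1110001001000010111011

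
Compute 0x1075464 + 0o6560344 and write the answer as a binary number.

0b1001000100011010101001000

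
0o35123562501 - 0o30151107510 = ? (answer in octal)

0o4752452771

Subtract column by column in base 8:
  1-0 → 1
  0-1 → 7 (borrow)
  5-5-1 → 7 (borrow)
  2-7-1 → 2 (borrow)
  6-0-1 → 5
  5-1 → 4
  3-1 → 2
  2-5 → 5 (borrow)
  1-1-1 → 7 (borrow)
  5-0-1 → 4
  3-3 → 0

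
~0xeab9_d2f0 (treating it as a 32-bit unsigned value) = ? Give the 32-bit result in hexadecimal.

Each hex digit d becomes f−d:
  e→1, a→5, b→4, 9→6, d→2, 2→d, f→0, 0→f

0x15462d0f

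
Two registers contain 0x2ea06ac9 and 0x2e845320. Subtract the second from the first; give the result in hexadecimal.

Subtract column by column in base 16:
  9-0 → 9
  c-2 → a
  a-3 → 7
  6-5 → 1
  0-4 → c (borrow)
  a-8-1 → 1
  e-e → 0
  2-2 → 0

0x1c17a9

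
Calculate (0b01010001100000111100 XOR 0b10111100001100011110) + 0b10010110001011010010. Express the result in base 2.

First 0b01010001100000111100 XOR 0b10111100001100011110 = 0b11101101101100100010.
Add column by column in base 2, right to left:
  0+0 = 0
  1+1 = 0 carry 1
  0+0+1 = 1
  0+0 = 0
  0+1 = 1
  1+0 = 1
  0+1 = 1
  0+1 = 1
  1+0 = 1
  1+1 = 0 carry 1
  0+0+1 = 1
  1+0 = 1
  1+0 = 1
  0+1 = 1
  1+1 = 0 carry 1
  1+0+1 = 0 carry 1
  0+1+1 = 0 carry 1
  1+0+1 = 0 carry 1
  1+0+1 = 0 carry 1
  1+1+1 = 1 carry 1
  final carry 1

0b110000011110111110100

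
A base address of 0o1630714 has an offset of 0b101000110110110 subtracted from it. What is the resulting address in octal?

0o1560026

0b101000110110110 = 0o50666 in octal.
Subtract column by column in base 8:
  4-6 → 6 (borrow)
  1-6-1 → 2 (borrow)
  7-6-1 → 0
  0-0 → 0
  3-5 → 6 (borrow)
  6-0-1 → 5
  1-0 → 1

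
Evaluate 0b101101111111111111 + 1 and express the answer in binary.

0b101110000000000000

The trailing 13 digits are 1 (max in base 2), so adding 1 cascades: they roll to 0 and the next digit up increments.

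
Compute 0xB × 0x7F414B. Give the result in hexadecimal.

0x577CE39

Multiply each base-16 digit by 11, carrying:
  B×11 = 121 → write 9 carry 7
  4×11+7 = 51 → write 3 carry 3
  1×11+3 = 14 → write E
  4×11 = 44 → write C carry 2
  F×11+2 = 167 → write 7 carry 10
  7×11+10 = 87 → write 7 carry 5
  remaining carry: 5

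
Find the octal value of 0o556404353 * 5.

Multiply each base-8 digit by 5, carrying:
  3×5 = 15 → write 7 carry 1
  5×5+1 = 26 → write 2 carry 3
  3×5+3 = 18 → write 2 carry 2
  4×5+2 = 22 → write 6 carry 2
  0×5+2 = 2 → write 2
  4×5 = 20 → write 4 carry 2
  6×5+2 = 32 → write 0 carry 4
  5×5+4 = 29 → write 5 carry 3
  5×5+3 = 28 → write 4 carry 3
  remaining carry: 3

0o3450426227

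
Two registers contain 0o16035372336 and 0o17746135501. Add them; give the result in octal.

0o36003530037

Add column by column in base 8, right to left:
  6+1 = 7
  3+0 = 3
  3+5 = 0 carry 1
  2+5+1 = 0 carry 1
  7+3+1 = 3 carry 1
  3+1+1 = 5
  5+6 = 3 carry 1
  3+4+1 = 0 carry 1
  0+7+1 = 0 carry 1
  6+7+1 = 6 carry 1
  1+1+1 = 3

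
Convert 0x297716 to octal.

0o12273426

Expand each hex digit to 4 bits: 2=0010 9=1001 7=0111 7=0111 1=0001 6=0110.
Group the bits in threes: 001 010 010 111 011 100 010 110 → 12273426.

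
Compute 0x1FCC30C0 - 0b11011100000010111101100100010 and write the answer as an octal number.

0x1FCC30C0 = 0o3763030300 in octal.
0b11011100000010111101100100010 = 0o3340275442 in octal.
Subtract column by column in base 8:
  0-2 → 6 (borrow)
  0-4-1 → 3 (borrow)
  3-4-1 → 6 (borrow)
  0-5-1 → 2 (borrow)
  3-7-1 → 3 (borrow)
  0-2-1 → 5 (borrow)
  3-0-1 → 2
  6-4 → 2
  7-3 → 4
  3-3 → 0

0o422532636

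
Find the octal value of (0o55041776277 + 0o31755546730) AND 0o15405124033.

0o5005104023

Add column by column in base 8, right to left:
  7+0 = 7
  7+3 = 2 carry 1
  2+7+1 = 2 carry 1
  6+6+1 = 5 carry 1
  7+4+1 = 4 carry 1
  7+5+1 = 5 carry 1
  1+5+1 = 7
  4+5 = 1 carry 1
  0+7+1 = 0 carry 1
  5+1+1 = 7
  5+3 = 0 carry 1
  final carry 1
Sum = 0o107017545227; now AND with 0o15405124033:
  1&0=0, 0&1=0, 7&5=5, 0&4=0, 1&0=0, 7&5=5, 5&1=1, 4&2=0, 5&4=4, 2&0=0, 2&3=2, 7&3=3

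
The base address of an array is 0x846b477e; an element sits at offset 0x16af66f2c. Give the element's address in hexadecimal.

0x1ef61b6aa

Add column by column in base 16, right to left:
  e+c = a carry 1
  7+2+1 = a
  7+f = 6 carry 1
  4+6+1 = b
  b+6 = 1 carry 1
  6+f+1 = 6 carry 1
  4+a+1 = f
  8+6 = e
  0+1 = 1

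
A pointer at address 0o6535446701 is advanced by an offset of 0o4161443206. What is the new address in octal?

Add column by column in base 8, right to left:
  1+6 = 7
  0+0 = 0
  7+2 = 1 carry 1
  6+3+1 = 2 carry 1
  4+4+1 = 1 carry 1
  4+4+1 = 1 carry 1
  5+1+1 = 7
  3+6 = 1 carry 1
  5+1+1 = 7
  6+4 = 2 carry 1
  final carry 1

0o12717112107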